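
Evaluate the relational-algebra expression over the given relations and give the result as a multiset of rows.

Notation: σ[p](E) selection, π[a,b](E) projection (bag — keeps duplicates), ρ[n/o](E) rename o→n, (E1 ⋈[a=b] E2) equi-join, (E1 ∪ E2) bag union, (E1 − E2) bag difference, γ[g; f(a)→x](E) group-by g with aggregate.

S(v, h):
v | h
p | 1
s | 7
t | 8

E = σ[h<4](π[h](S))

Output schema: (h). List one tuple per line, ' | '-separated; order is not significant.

Per-node cardinality:
  S → 3
  π[h](S) → 3
  σ[h<4](π[h](S)) → 1

== RESULT ==
h
1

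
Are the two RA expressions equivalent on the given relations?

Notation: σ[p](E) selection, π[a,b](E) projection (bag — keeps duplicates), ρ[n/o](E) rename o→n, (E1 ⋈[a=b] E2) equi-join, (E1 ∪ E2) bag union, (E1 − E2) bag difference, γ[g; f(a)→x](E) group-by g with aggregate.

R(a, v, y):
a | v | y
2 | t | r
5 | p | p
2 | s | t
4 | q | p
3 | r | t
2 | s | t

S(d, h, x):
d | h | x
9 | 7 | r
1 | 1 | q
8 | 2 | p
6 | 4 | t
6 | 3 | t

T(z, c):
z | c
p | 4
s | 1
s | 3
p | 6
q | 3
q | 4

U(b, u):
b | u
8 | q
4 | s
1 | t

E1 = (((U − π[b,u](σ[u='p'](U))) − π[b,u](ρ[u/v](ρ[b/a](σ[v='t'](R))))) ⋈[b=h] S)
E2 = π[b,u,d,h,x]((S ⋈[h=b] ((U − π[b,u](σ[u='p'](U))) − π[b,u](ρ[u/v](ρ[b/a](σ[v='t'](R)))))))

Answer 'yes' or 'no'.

E1 subexpression sizes:
  U → 3
  U → 3
  σ[u='p'](U) → 0
  π[b,u](σ[u='p'](U)) → 0
  (U − π[b,u](σ[u='p'](U))) → 3
  R → 6
  σ[v='t'](R) → 1
  ρ[b/a](σ[v='t'](R)) → 1
  ρ[u/v](ρ[b/a](σ[v='t'](R))) → 1
  π[b,u](ρ[u/v](ρ[b/a](σ[v='t'](R)))) → 1
  ((U − π[b,u](σ[u='p'](U))) − π[b,u](ρ[u/v](ρ[b/a](σ[v='t'](R))))) → 3
  S → 5
  (((U − π[b,u](σ[u='p'](U))) − π[b,u](ρ[u/v](ρ[b/a](σ[v='t'](R))))) ⋈[b=h] S) → 2
E2 subexpression sizes:
  S → 5
  U → 3
  U → 3
  σ[u='p'](U) → 0
  π[b,u](σ[u='p'](U)) → 0
  (U − π[b,u](σ[u='p'](U))) → 3
  R → 6
  σ[v='t'](R) → 1
  ρ[b/a](σ[v='t'](R)) → 1
  ρ[u/v](ρ[b/a](σ[v='t'](R))) → 1
  π[b,u](ρ[u/v](ρ[b/a](σ[v='t'](R)))) → 1
  ((U − π[b,u](σ[u='p'](U))) − π[b,u](ρ[u/v](ρ[b/a](σ[v='t'](R))))) → 3
  (S ⋈[h=b] ((U − π[b,u](σ[u='p'](U))) − π[b,u](ρ[u/v](ρ[b/a](σ[v='t'](R)))))) → 2
  π[b,u,d,h,x]((S ⋈[h=b] ((U − π[b,u](σ[u='p'](U))) − π[b,u](ρ[u/v](ρ[b/a](σ[v='t'](R))))))) → 2

E1 and E2 produce the same multiset:
b | u | d | h | x
1 | t | 1 | 1 | q
4 | s | 6 | 4 | t

yes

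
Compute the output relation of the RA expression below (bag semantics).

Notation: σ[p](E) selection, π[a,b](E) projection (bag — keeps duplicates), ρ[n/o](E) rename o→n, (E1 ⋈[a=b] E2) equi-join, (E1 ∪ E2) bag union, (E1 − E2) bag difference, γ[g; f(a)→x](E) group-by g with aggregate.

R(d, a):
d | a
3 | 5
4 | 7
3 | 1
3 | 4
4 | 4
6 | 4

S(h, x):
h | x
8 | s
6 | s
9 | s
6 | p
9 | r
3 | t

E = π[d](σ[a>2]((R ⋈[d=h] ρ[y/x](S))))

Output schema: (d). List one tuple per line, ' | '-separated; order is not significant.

Row counts bottom-up:
  R → 6
  S → 6
  ρ[y/x](S) → 6
  (R ⋈[d=h] ρ[y/x](S)) → 5
  σ[a>2]((R ⋈[d=h] ρ[y/x](S))) → 4
  π[d](σ[a>2]((R ⋈[d=h] ρ[y/x](S)))) → 4

== RESULT ==
d
3
3
6
6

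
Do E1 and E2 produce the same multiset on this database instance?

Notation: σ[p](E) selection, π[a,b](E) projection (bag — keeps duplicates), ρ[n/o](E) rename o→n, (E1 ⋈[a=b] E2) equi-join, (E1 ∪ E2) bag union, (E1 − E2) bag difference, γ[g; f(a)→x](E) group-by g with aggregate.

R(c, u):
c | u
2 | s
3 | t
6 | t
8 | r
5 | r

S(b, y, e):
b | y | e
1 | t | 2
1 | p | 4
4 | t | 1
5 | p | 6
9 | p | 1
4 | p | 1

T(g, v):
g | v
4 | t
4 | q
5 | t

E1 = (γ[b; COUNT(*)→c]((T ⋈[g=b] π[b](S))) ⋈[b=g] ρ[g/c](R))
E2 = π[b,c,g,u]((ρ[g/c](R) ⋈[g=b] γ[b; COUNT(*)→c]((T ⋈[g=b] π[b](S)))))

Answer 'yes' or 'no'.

E1 row counts bottom-up:
  T → 3
  S → 6
  π[b](S) → 6
  (T ⋈[g=b] π[b](S)) → 5
  γ[b; COUNT(*)→c]((T ⋈[g=b] π[b](S))) → 2
  R → 5
  ρ[g/c](R) → 5
  (γ[b; COUNT(*)→c]((T ⋈[g=b] π[b](S))) ⋈[b=g] ρ[g/c](R)) → 1
E2 row counts bottom-up:
  R → 5
  ρ[g/c](R) → 5
  T → 3
  S → 6
  π[b](S) → 6
  (T ⋈[g=b] π[b](S)) → 5
  γ[b; COUNT(*)→c]((T ⋈[g=b] π[b](S))) → 2
  (ρ[g/c](R) ⋈[g=b] γ[b; COUNT(*)→c]((T ⋈[g=b] π[b](S)))) → 1
  π[b,c,g,u]((ρ[g/c](R) ⋈[g=b] γ[b; COUNT(*)→c]((T ⋈[g=b] π[b](S))))) → 1

E1 and E2 produce the same multiset:
b | c | g | u
5 | 1 | 5 | r

yes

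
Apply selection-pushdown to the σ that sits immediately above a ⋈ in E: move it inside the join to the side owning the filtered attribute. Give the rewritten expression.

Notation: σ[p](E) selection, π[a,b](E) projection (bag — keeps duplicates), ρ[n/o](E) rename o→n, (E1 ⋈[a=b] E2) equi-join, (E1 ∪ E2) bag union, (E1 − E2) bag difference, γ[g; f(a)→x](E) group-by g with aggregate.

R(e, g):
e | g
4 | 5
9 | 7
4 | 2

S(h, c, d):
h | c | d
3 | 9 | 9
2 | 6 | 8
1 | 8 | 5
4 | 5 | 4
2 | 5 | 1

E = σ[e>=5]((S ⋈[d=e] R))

σ filters on e, owned by the right side.
E' = (S ⋈[d=e] σ[e>=5](R))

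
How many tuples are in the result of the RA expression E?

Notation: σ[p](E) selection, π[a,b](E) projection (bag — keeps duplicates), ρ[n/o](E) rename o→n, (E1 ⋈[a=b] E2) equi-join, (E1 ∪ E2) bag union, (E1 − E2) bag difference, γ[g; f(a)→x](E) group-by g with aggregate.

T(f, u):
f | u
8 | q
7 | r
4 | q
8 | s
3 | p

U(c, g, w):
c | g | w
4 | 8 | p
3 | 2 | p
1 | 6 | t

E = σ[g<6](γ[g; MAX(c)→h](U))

Stepwise |·|:
  U → 3
  γ[g; MAX(c)→h](U) → 3
  σ[g<6](γ[g; MAX(c)→h](U)) → 1

|E| = 1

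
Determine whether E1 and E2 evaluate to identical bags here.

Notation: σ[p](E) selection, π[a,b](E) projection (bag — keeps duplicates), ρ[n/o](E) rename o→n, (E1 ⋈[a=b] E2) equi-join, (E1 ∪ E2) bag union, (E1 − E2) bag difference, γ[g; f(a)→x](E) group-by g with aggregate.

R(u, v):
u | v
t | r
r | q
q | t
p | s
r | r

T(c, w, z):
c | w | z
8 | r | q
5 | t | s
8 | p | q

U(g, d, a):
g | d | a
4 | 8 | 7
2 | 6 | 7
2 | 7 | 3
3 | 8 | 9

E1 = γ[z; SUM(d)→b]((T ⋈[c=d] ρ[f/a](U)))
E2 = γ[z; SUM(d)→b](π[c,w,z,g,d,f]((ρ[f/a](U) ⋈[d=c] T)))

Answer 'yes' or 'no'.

E1 per-node cardinality:
  T → 3
  U → 4
  ρ[f/a](U) → 4
  (T ⋈[c=d] ρ[f/a](U)) → 4
  γ[z; SUM(d)→b]((T ⋈[c=d] ρ[f/a](U))) → 1
E2 per-node cardinality:
  U → 4
  ρ[f/a](U) → 4
  T → 3
  (ρ[f/a](U) ⋈[d=c] T) → 4
  π[c,w,z,g,d,f]((ρ[f/a](U) ⋈[d=c] T)) → 4
  γ[z; SUM(d)→b](π[c,w,z,g,d,f]((ρ[f/a](U) ⋈[d=c] T))) → 1

E1 and E2 produce the same multiset:
z | b
q | 32

yes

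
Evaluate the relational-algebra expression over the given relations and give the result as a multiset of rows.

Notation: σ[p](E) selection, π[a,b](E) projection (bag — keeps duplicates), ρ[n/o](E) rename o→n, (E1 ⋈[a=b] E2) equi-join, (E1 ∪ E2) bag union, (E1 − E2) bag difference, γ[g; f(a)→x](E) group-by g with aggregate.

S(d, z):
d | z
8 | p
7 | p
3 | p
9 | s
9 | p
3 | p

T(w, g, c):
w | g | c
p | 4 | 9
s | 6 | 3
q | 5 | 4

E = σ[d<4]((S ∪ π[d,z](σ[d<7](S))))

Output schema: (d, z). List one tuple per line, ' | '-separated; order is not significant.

Subexpression sizes:
  S → 6
  S → 6
  σ[d<7](S) → 2
  π[d,z](σ[d<7](S)) → 2
  (S ∪ π[d,z](σ[d<7](S))) → 8
  σ[d<4]((S ∪ π[d,z](σ[d<7](S)))) → 4

== RESULT ==
d | z
3 | p
3 | p
3 | p
3 | p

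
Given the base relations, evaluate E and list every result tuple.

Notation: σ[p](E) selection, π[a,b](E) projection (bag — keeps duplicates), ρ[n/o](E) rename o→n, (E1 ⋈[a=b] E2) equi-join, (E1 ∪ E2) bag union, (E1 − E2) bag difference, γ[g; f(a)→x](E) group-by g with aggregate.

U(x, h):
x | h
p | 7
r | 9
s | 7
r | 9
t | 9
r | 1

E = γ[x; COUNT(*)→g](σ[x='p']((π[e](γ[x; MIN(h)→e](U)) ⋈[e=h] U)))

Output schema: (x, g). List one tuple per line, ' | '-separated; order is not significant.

Per-node cardinality:
  U → 6
  γ[x; MIN(h)→e](U) → 4
  π[e](γ[x; MIN(h)→e](U)) → 4
  U → 6
  (π[e](γ[x; MIN(h)→e](U)) ⋈[e=h] U) → 8
  σ[x='p']((π[e](γ[x; MIN(h)→e](U)) ⋈[e=h] U)) → 2
  γ[x; COUNT(*)→g](σ[x='p']((π[e](γ[x; MIN(h)→e](U)) ⋈[e=h] U))) → 1

== RESULT ==
x | g
p | 2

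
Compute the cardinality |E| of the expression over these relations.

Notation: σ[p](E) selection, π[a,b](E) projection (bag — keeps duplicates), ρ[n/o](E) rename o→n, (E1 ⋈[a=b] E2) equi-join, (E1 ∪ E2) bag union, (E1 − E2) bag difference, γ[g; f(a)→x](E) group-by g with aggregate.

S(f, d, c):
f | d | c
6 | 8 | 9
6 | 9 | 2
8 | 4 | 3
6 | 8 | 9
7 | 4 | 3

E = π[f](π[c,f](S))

Subexpression sizes:
  S → 5
  π[c,f](S) → 5
  π[f](π[c,f](S)) → 5

|E| = 5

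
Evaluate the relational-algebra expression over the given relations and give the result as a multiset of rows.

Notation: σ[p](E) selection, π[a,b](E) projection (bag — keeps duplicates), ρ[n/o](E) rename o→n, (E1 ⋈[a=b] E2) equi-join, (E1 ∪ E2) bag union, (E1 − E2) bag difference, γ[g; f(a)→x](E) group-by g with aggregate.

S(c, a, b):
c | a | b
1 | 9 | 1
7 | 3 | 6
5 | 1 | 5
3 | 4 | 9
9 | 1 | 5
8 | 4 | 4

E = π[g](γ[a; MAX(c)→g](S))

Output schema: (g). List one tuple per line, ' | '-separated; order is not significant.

Row counts bottom-up:
  S → 6
  γ[a; MAX(c)→g](S) → 4
  π[g](γ[a; MAX(c)→g](S)) → 4

== RESULT ==
g
1
7
8
9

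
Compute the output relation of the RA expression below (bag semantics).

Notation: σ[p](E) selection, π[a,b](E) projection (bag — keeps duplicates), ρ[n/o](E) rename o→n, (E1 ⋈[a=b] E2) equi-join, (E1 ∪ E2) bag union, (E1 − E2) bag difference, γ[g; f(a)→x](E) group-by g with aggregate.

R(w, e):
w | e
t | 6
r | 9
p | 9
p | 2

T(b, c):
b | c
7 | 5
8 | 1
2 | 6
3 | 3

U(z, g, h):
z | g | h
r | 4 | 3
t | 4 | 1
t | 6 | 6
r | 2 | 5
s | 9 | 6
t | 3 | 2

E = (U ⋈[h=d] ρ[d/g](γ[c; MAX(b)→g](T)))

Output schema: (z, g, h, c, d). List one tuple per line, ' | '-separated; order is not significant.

Row counts bottom-up:
  U → 6
  T → 4
  γ[c; MAX(b)→g](T) → 4
  ρ[d/g](γ[c; MAX(b)→g](T)) → 4
  (U ⋈[h=d] ρ[d/g](γ[c; MAX(b)→g](T))) → 2

== RESULT ==
z | g | h | c | d
r | 4 | 3 | 3 | 3
t | 3 | 2 | 6 | 2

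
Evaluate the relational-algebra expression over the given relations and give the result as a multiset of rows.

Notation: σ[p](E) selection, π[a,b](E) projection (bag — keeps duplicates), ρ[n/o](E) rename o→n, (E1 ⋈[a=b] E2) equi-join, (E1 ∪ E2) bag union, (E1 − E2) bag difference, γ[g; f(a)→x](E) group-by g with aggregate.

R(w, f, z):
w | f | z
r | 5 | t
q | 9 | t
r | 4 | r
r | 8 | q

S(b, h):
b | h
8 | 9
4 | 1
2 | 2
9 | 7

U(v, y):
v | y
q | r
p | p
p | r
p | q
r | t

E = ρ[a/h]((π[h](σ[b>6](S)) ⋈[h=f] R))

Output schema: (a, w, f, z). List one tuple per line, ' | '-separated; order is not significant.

Row counts bottom-up:
  S → 4
  σ[b>6](S) → 2
  π[h](σ[b>6](S)) → 2
  R → 4
  (π[h](σ[b>6](S)) ⋈[h=f] R) → 1
  ρ[a/h]((π[h](σ[b>6](S)) ⋈[h=f] R)) → 1

== RESULT ==
a | w | f | z
9 | q | 9 | t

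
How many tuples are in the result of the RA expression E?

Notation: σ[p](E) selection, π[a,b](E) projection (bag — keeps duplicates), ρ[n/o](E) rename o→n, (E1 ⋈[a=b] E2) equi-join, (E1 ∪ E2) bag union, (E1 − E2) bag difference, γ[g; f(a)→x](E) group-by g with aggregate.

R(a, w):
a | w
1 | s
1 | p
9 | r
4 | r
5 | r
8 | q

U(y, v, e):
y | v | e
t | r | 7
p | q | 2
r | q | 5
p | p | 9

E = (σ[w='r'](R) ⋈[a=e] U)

Stepwise |·|:
  R → 6
  σ[w='r'](R) → 3
  U → 4
  (σ[w='r'](R) ⋈[a=e] U) → 2

|E| = 2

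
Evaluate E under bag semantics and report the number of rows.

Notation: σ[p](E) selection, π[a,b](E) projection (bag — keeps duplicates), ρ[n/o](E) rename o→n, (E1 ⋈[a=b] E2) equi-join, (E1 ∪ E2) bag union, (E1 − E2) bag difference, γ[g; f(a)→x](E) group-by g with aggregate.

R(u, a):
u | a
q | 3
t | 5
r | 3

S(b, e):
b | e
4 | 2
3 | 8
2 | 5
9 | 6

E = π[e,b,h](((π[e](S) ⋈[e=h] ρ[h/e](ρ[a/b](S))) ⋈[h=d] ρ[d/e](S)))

Subexpression sizes:
  S → 4
  π[e](S) → 4
  S → 4
  ρ[a/b](S) → 4
  ρ[h/e](ρ[a/b](S)) → 4
  (π[e](S) ⋈[e=h] ρ[h/e](ρ[a/b](S))) → 4
  S → 4
  ρ[d/e](S) → 4
  ((π[e](S) ⋈[e=h] ρ[h/e](ρ[a/b](S))) ⋈[h=d] ρ[d/e](S)) → 4
  π[e,b,h](((π[e](S) ⋈[e=h] ρ[h/e](ρ[a/b](S))) ⋈[h=d] ρ[d/e](S))) → 4

|E| = 4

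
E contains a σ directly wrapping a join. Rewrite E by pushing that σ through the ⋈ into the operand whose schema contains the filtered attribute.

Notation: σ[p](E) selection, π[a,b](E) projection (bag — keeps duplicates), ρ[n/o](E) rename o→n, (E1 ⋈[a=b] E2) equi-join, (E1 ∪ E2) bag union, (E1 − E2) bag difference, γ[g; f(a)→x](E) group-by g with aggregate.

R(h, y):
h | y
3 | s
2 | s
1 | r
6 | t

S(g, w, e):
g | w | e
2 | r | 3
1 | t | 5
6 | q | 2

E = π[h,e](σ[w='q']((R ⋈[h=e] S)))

σ filters on w, owned by the right side.
E' = π[h,e]((R ⋈[h=e] σ[w='q'](S)))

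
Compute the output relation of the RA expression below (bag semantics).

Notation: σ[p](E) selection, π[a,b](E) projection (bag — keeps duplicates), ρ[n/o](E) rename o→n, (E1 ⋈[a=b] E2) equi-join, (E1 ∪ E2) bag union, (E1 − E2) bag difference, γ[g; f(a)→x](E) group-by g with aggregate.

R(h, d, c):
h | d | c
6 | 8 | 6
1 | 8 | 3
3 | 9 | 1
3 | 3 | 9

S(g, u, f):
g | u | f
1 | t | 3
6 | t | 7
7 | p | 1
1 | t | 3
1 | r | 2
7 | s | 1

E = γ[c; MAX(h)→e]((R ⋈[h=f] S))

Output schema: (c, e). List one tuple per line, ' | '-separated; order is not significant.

Per-node cardinality:
  R → 4
  S → 6
  (R ⋈[h=f] S) → 6
  γ[c; MAX(h)→e]((R ⋈[h=f] S)) → 3

== RESULT ==
c | e
1 | 3
3 | 1
9 | 3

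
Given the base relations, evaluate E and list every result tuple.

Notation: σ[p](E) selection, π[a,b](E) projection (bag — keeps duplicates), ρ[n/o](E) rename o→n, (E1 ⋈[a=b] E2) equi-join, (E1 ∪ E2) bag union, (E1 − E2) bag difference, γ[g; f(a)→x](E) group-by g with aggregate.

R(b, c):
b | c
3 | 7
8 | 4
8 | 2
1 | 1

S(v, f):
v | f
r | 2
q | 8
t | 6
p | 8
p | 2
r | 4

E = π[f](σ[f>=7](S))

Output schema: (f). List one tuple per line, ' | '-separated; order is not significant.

Row counts bottom-up:
  S → 6
  σ[f>=7](S) → 2
  π[f](σ[f>=7](S)) → 2

== RESULT ==
f
8
8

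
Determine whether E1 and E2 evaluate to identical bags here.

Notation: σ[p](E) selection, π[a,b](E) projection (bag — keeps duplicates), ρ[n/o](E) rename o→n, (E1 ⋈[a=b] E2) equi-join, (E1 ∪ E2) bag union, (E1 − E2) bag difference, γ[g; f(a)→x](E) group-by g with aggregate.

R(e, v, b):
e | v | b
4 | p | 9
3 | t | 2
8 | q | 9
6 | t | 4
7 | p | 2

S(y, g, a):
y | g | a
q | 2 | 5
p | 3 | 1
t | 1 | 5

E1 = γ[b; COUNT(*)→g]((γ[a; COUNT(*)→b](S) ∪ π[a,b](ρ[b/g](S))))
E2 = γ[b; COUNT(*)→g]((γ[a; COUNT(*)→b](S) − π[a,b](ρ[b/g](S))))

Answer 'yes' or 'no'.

E1 row counts bottom-up:
  S → 3
  γ[a; COUNT(*)→b](S) → 2
  S → 3
  ρ[b/g](S) → 3
  π[a,b](ρ[b/g](S)) → 3
  (γ[a; COUNT(*)→b](S) ∪ π[a,b](ρ[b/g](S))) → 5
  γ[b; COUNT(*)→g]((γ[a; COUNT(*)→b](S) ∪ π[a,b](ρ[b/g](S)))) → 3
E2 row counts bottom-up:
  S → 3
  γ[a; COUNT(*)→b](S) → 2
  S → 3
  ρ[b/g](S) → 3
  π[a,b](ρ[b/g](S)) → 3
  (γ[a; COUNT(*)→b](S) − π[a,b](ρ[b/g](S))) → 1
  γ[b; COUNT(*)→g]((γ[a; COUNT(*)→b](S) − π[a,b](ρ[b/g](S)))) → 1

E1 result:
b | g
1 | 2
2 | 2
3 | 1
E2 result:
b | g
1 | 1
Witness: (3, 1) appears 1× in E1 but 0× in E2.

no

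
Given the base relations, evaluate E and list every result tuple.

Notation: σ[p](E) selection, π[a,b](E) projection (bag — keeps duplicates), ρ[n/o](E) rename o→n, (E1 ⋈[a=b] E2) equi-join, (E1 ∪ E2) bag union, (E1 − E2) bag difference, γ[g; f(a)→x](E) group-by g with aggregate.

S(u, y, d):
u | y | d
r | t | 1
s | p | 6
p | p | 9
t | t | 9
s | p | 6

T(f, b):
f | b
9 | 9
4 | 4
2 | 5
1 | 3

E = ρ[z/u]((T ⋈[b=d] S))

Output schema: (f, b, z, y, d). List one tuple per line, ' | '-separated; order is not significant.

Row counts bottom-up:
  T → 4
  S → 5
  (T ⋈[b=d] S) → 2
  ρ[z/u]((T ⋈[b=d] S)) → 2

== RESULT ==
f | b | z | y | d
9 | 9 | p | p | 9
9 | 9 | t | t | 9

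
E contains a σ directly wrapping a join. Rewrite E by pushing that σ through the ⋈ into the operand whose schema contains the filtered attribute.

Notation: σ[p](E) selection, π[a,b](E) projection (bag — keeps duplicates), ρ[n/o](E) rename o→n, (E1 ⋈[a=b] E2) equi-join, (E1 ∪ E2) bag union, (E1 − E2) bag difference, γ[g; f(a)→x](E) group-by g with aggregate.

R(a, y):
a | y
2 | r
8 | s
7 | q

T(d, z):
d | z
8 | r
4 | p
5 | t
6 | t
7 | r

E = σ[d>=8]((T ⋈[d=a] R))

σ filters on d, owned by the left side.
E' = (σ[d>=8](T) ⋈[d=a] R)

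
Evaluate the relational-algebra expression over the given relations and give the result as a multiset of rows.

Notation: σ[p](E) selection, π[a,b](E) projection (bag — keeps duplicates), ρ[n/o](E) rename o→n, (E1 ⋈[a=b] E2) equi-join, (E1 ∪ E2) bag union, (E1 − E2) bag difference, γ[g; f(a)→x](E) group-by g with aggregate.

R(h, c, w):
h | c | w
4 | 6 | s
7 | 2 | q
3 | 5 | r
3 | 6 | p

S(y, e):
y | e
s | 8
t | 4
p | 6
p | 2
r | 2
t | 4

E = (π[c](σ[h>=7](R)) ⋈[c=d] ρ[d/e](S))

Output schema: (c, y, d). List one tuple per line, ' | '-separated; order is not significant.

Stepwise |·|:
  R → 4
  σ[h>=7](R) → 1
  π[c](σ[h>=7](R)) → 1
  S → 6
  ρ[d/e](S) → 6
  (π[c](σ[h>=7](R)) ⋈[c=d] ρ[d/e](S)) → 2

== RESULT ==
c | y | d
2 | p | 2
2 | r | 2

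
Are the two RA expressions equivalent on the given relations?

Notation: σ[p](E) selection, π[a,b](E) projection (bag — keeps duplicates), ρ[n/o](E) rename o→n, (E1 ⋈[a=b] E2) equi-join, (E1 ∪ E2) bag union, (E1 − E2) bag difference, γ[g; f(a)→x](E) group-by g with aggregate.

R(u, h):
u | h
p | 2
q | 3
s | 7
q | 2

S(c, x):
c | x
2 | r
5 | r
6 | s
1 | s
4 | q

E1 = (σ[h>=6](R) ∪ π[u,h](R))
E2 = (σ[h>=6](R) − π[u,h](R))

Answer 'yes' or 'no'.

E1 subexpression sizes:
  R → 4
  σ[h>=6](R) → 1
  R → 4
  π[u,h](R) → 4
  (σ[h>=6](R) ∪ π[u,h](R)) → 5
E2 subexpression sizes:
  R → 4
  σ[h>=6](R) → 1
  R → 4
  π[u,h](R) → 4
  (σ[h>=6](R) − π[u,h](R)) → 0

E1 result:
u | h
p | 2
q | 2
q | 3
s | 7
s | 7
E2 result:
u | h
(0 rows)
Witness: ('q', 3) appears 1× in E1 but 0× in E2.

no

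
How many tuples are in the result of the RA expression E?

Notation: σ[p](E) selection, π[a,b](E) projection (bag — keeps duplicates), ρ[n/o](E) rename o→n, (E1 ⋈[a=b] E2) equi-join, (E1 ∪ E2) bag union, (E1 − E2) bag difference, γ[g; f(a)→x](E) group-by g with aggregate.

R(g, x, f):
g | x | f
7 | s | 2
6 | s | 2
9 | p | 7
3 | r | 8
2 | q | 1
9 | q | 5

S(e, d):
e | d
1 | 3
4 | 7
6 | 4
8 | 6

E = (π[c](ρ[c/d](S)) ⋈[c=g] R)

Subexpression sizes:
  S → 4
  ρ[c/d](S) → 4
  π[c](ρ[c/d](S)) → 4
  R → 6
  (π[c](ρ[c/d](S)) ⋈[c=g] R) → 3

|E| = 3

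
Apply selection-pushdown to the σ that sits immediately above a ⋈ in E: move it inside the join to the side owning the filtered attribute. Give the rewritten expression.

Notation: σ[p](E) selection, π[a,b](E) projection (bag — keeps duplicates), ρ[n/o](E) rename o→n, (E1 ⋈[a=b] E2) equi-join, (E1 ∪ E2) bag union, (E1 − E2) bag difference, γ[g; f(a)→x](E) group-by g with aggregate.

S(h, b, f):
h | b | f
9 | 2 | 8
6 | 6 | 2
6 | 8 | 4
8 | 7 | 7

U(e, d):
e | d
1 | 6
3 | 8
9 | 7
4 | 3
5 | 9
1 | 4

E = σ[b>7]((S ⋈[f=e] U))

σ filters on b, owned by the left side.
E' = (σ[b>7](S) ⋈[f=e] U)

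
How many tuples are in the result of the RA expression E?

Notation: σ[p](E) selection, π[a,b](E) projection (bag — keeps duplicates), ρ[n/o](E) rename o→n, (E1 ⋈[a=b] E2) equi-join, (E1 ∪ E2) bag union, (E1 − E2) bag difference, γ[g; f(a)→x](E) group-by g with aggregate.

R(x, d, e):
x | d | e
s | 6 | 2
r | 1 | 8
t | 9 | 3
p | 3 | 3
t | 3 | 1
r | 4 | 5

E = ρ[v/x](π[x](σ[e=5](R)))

Row counts bottom-up:
  R → 6
  σ[e=5](R) → 1
  π[x](σ[e=5](R)) → 1
  ρ[v/x](π[x](σ[e=5](R))) → 1

|E| = 1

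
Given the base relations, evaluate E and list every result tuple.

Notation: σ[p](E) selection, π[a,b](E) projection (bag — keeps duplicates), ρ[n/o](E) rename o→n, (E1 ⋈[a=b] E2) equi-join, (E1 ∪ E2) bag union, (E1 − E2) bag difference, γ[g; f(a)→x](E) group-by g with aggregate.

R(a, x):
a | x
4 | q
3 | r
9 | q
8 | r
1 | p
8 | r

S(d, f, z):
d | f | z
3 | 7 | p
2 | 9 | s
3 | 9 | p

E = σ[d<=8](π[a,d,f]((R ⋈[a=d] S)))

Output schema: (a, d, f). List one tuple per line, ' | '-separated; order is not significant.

Row counts bottom-up:
  R → 6
  S → 3
  (R ⋈[a=d] S) → 2
  π[a,d,f]((R ⋈[a=d] S)) → 2
  σ[d<=8](π[a,d,f]((R ⋈[a=d] S))) → 2

== RESULT ==
a | d | f
3 | 3 | 7
3 | 3 | 9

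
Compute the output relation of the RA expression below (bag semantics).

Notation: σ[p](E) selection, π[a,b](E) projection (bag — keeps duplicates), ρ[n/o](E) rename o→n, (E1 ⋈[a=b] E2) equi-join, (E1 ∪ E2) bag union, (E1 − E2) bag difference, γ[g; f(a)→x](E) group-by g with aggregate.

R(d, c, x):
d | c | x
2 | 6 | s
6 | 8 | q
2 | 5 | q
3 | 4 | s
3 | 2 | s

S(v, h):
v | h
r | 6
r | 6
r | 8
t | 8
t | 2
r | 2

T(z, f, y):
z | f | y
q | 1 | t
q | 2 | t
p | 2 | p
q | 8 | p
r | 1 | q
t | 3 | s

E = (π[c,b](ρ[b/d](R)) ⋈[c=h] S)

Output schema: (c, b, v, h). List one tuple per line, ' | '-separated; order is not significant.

Stepwise |·|:
  R → 5
  ρ[b/d](R) → 5
  π[c,b](ρ[b/d](R)) → 5
  S → 6
  (π[c,b](ρ[b/d](R)) ⋈[c=h] S) → 6

== RESULT ==
c | b | v | h
2 | 3 | r | 2
2 | 3 | t | 2
6 | 2 | r | 6
6 | 2 | r | 6
8 | 6 | r | 8
8 | 6 | t | 8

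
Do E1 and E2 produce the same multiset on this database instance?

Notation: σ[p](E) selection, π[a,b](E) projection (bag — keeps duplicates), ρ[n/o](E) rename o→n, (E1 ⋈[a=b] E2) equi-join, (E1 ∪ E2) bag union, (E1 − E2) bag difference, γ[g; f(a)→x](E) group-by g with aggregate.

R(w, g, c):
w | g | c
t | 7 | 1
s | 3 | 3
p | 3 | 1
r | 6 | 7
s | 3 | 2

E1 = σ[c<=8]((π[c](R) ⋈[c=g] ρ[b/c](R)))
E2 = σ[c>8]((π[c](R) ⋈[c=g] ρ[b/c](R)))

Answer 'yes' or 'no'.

E1 row counts bottom-up:
  R → 5
  π[c](R) → 5
  R → 5
  ρ[b/c](R) → 5
  (π[c](R) ⋈[c=g] ρ[b/c](R)) → 4
  σ[c<=8]((π[c](R) ⋈[c=g] ρ[b/c](R))) → 4
E2 row counts bottom-up:
  R → 5
  π[c](R) → 5
  R → 5
  ρ[b/c](R) → 5
  (π[c](R) ⋈[c=g] ρ[b/c](R)) → 4
  σ[c>8]((π[c](R) ⋈[c=g] ρ[b/c](R))) → 0

E1 result:
c | w | g | b
3 | p | 3 | 1
3 | s | 3 | 2
3 | s | 3 | 3
7 | t | 7 | 1
E2 result:
c | w | g | b
(0 rows)
Witness: (3, 'p', 3, 1) appears 1× in E1 but 0× in E2.

no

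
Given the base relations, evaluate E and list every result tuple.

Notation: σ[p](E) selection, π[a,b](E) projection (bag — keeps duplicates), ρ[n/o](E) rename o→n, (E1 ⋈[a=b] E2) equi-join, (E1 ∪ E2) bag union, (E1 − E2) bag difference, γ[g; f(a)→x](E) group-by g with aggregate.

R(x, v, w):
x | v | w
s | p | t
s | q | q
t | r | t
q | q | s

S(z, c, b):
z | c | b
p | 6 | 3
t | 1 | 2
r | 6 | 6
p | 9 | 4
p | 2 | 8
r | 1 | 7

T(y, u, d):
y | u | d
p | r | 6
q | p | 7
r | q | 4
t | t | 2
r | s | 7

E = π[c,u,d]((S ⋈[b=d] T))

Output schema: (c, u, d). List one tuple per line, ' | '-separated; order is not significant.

Subexpression sizes:
  S → 6
  T → 5
  (S ⋈[b=d] T) → 5
  π[c,u,d]((S ⋈[b=d] T)) → 5

== RESULT ==
c | u | d
1 | p | 7
1 | s | 7
1 | t | 2
6 | r | 6
9 | q | 4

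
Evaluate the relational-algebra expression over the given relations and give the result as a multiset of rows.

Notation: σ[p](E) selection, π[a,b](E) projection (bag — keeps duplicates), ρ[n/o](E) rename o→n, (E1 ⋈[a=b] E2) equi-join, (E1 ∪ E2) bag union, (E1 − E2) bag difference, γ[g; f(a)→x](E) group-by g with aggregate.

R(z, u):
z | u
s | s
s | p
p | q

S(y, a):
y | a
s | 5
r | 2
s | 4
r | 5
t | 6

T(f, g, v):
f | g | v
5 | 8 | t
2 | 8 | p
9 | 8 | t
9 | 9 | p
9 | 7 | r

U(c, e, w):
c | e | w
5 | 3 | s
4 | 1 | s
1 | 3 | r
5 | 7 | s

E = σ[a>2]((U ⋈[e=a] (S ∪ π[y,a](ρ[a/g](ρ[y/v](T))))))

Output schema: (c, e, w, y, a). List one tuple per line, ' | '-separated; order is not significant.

Per-node cardinality:
  U → 4
  S → 5
  T → 5
  ρ[y/v](T) → 5
  ρ[a/g](ρ[y/v](T)) → 5
  π[y,a](ρ[a/g](ρ[y/v](T))) → 5
  (S ∪ π[y,a](ρ[a/g](ρ[y/v](T)))) → 10
  (U ⋈[e=a] (S ∪ π[y,a](ρ[a/g](ρ[y/v](T))))) → 1
  σ[a>2]((U ⋈[e=a] (S ∪ π[y,a](ρ[a/g](ρ[y/v](T)))))) → 1

== RESULT ==
c | e | w | y | a
5 | 7 | s | r | 7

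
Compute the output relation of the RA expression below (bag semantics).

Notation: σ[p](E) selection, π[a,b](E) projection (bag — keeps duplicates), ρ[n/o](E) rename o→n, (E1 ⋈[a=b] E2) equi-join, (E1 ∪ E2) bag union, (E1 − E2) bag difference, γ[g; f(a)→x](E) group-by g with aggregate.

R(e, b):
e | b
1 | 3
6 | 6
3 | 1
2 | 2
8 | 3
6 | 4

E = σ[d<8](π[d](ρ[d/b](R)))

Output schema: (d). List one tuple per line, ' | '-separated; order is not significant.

Subexpression sizes:
  R → 6
  ρ[d/b](R) → 6
  π[d](ρ[d/b](R)) → 6
  σ[d<8](π[d](ρ[d/b](R))) → 6

== RESULT ==
d
1
2
3
3
4
6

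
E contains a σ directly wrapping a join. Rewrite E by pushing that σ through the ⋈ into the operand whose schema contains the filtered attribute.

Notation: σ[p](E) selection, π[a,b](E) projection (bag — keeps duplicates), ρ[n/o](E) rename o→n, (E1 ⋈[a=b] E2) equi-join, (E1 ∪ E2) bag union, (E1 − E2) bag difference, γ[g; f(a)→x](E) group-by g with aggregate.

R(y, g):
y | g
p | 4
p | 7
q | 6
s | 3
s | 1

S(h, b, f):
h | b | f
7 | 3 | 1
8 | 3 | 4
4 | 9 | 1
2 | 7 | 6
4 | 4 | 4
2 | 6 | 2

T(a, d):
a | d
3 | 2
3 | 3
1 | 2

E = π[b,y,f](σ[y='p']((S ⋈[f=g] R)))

σ filters on y, owned by the right side.
E' = π[b,y,f]((S ⋈[f=g] σ[y='p'](R)))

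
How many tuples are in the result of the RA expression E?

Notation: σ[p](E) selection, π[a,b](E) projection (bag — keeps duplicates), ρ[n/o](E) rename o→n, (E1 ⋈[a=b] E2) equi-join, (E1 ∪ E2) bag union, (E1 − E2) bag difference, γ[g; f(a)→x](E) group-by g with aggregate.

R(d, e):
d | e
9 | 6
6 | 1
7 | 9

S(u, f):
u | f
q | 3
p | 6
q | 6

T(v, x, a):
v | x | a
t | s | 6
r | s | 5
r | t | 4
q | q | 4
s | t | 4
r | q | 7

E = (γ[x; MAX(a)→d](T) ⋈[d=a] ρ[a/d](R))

Stepwise |·|:
  T → 6
  γ[x; MAX(a)→d](T) → 3
  R → 3
  ρ[a/d](R) → 3
  (γ[x; MAX(a)→d](T) ⋈[d=a] ρ[a/d](R)) → 2

|E| = 2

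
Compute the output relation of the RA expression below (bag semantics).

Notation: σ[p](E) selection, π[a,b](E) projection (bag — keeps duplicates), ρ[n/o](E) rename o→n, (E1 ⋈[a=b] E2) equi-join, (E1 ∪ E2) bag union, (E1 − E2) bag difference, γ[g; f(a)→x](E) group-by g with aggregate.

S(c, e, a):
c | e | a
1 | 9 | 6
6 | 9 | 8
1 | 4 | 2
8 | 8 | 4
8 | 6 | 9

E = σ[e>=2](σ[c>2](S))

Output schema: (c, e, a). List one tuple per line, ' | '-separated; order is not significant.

Row counts bottom-up:
  S → 5
  σ[c>2](S) → 3
  σ[e>=2](σ[c>2](S)) → 3

== RESULT ==
c | e | a
6 | 9 | 8
8 | 6 | 9
8 | 8 | 4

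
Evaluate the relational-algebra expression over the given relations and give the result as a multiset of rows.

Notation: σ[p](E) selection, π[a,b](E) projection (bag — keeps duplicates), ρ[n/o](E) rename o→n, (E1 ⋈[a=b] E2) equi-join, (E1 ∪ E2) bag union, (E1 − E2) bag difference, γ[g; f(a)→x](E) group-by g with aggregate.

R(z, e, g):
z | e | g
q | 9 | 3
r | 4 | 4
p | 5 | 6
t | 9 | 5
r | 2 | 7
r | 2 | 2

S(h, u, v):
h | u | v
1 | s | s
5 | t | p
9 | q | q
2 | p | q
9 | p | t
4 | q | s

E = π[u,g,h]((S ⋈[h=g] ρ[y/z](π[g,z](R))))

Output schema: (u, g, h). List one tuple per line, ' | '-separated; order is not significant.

Stepwise |·|:
  S → 6
  R → 6
  π[g,z](R) → 6
  ρ[y/z](π[g,z](R)) → 6
  (S ⋈[h=g] ρ[y/z](π[g,z](R))) → 3
  π[u,g,h]((S ⋈[h=g] ρ[y/z](π[g,z](R)))) → 3

== RESULT ==
u | g | h
p | 2 | 2
q | 4 | 4
t | 5 | 5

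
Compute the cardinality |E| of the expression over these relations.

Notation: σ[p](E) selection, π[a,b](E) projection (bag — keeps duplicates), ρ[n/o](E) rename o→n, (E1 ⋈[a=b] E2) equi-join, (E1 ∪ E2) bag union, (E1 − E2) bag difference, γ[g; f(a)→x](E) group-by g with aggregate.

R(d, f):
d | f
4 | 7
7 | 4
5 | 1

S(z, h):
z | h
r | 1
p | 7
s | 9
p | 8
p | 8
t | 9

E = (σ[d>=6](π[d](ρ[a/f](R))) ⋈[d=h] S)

Subexpression sizes:
  R → 3
  ρ[a/f](R) → 3
  π[d](ρ[a/f](R)) → 3
  σ[d>=6](π[d](ρ[a/f](R))) → 1
  S → 6
  (σ[d>=6](π[d](ρ[a/f](R))) ⋈[d=h] S) → 1

|E| = 1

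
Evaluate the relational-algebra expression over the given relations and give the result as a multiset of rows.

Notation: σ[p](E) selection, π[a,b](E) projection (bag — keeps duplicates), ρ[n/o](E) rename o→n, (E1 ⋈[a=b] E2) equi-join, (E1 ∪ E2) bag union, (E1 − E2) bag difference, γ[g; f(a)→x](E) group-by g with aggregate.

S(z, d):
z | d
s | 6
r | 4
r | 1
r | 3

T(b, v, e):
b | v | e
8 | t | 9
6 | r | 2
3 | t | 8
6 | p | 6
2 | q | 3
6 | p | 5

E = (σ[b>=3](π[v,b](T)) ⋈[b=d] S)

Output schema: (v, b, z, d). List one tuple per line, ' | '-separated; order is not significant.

Subexpression sizes:
  T → 6
  π[v,b](T) → 6
  σ[b>=3](π[v,b](T)) → 5
  S → 4
  (σ[b>=3](π[v,b](T)) ⋈[b=d] S) → 4

== RESULT ==
v | b | z | d
p | 6 | s | 6
p | 6 | s | 6
r | 6 | s | 6
t | 3 | r | 3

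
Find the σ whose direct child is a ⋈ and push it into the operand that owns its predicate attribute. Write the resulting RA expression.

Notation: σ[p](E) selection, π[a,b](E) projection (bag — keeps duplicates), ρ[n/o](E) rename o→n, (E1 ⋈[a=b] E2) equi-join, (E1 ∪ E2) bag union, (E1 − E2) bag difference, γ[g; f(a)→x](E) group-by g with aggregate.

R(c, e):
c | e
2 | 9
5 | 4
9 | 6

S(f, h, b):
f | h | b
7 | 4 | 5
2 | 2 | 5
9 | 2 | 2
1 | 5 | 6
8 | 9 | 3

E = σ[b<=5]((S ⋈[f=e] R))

σ filters on b, owned by the left side.
E' = (σ[b<=5](S) ⋈[f=e] R)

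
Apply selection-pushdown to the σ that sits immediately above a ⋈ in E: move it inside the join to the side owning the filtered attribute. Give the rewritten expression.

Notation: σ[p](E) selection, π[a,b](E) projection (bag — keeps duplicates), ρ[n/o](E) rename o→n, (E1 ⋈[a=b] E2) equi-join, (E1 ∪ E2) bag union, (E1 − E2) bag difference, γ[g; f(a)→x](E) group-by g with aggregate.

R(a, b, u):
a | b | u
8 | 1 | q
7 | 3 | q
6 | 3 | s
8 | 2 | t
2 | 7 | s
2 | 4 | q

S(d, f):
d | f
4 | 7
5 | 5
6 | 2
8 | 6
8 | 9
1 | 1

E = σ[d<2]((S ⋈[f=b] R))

σ filters on d, owned by the left side.
E' = (σ[d<2](S) ⋈[f=b] R)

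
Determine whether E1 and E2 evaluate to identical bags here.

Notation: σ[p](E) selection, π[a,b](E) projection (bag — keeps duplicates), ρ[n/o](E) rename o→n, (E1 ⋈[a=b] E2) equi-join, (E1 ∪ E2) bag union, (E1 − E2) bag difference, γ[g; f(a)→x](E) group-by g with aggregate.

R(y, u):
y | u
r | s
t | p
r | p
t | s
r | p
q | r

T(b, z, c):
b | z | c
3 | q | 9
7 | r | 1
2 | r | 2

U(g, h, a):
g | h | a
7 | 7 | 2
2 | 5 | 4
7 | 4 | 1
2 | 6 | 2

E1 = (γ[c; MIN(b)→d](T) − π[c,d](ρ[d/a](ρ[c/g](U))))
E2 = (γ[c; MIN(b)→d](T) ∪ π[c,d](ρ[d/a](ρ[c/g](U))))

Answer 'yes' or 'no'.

E1 per-node cardinality:
  T → 3
  γ[c; MIN(b)→d](T) → 3
  U → 4
  ρ[c/g](U) → 4
  ρ[d/a](ρ[c/g](U)) → 4
  π[c,d](ρ[d/a](ρ[c/g](U))) → 4
  (γ[c; MIN(b)→d](T) − π[c,d](ρ[d/a](ρ[c/g](U)))) → 2
E2 per-node cardinality:
  T → 3
  γ[c; MIN(b)→d](T) → 3
  U → 4
  ρ[c/g](U) → 4
  ρ[d/a](ρ[c/g](U)) → 4
  π[c,d](ρ[d/a](ρ[c/g](U))) → 4
  (γ[c; MIN(b)→d](T) ∪ π[c,d](ρ[d/a](ρ[c/g](U)))) → 7

E1 result:
c | d
1 | 7
9 | 3
E2 result:
c | d
1 | 7
2 | 2
2 | 2
2 | 4
7 | 1
7 | 2
9 | 3
Witness: (2, 4) appears 0× in E1 but 1× in E2.

no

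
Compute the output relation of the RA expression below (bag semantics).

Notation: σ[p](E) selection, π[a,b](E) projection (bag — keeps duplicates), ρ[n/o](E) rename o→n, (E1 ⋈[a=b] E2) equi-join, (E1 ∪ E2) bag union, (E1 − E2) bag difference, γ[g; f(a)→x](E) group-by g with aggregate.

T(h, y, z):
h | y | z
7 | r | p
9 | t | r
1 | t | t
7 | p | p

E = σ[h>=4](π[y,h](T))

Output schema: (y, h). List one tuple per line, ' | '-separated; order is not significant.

Stepwise |·|:
  T → 4
  π[y,h](T) → 4
  σ[h>=4](π[y,h](T)) → 3

== RESULT ==
y | h
p | 7
r | 7
t | 9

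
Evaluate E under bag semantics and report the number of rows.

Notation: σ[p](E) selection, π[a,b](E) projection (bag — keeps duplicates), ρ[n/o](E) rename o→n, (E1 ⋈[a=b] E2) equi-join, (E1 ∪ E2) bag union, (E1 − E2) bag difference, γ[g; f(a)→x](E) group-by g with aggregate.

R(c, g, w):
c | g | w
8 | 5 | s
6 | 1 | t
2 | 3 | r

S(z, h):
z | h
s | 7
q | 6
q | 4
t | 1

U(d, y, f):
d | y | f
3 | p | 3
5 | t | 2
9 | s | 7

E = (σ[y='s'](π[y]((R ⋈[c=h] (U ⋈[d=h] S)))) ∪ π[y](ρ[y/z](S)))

Per-node cardinality:
  R → 3
  U → 3
  S → 4
  (U ⋈[d=h] S) → 0
  (R ⋈[c=h] (U ⋈[d=h] S)) → 0
  π[y]((R ⋈[c=h] (U ⋈[d=h] S))) → 0
  σ[y='s'](π[y]((R ⋈[c=h] (U ⋈[d=h] S)))) → 0
  S → 4
  ρ[y/z](S) → 4
  π[y](ρ[y/z](S)) → 4
  (σ[y='s'](π[y]((R ⋈[c=h] (U ⋈[d=h] S)))) ∪ π[y](ρ[y/z](S))) → 4

|E| = 4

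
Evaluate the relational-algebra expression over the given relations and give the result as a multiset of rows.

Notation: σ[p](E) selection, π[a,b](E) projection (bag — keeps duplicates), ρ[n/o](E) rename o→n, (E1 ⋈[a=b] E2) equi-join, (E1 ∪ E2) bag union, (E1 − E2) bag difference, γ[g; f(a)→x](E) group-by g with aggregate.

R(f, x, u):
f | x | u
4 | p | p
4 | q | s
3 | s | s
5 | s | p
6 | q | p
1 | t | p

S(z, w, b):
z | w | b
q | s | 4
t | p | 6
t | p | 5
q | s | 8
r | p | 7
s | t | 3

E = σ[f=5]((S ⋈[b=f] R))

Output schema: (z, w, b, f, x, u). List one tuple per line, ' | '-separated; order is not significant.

Per-node cardinality:
  S → 6
  R → 6
  (S ⋈[b=f] R) → 5
  σ[f=5]((S ⋈[b=f] R)) → 1

== RESULT ==
z | w | b | f | x | u
t | p | 5 | 5 | s | p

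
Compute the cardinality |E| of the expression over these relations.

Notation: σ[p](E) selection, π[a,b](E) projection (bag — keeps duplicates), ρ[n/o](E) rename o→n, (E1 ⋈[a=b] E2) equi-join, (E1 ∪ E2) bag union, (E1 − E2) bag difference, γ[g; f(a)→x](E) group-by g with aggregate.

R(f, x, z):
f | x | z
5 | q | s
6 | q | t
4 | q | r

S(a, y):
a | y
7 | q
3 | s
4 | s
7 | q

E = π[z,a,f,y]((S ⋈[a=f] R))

Stepwise |·|:
  S → 4
  R → 3
  (S ⋈[a=f] R) → 1
  π[z,a,f,y]((S ⋈[a=f] R)) → 1

|E| = 1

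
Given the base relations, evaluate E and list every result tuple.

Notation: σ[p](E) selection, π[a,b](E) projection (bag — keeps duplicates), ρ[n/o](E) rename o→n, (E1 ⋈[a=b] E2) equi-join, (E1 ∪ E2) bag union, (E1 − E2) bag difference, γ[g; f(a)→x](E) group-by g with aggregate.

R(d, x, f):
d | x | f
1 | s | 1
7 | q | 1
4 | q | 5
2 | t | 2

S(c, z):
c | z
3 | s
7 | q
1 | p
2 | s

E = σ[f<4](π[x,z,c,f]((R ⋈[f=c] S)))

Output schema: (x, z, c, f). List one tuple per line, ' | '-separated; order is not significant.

Subexpression sizes:
  R → 4
  S → 4
  (R ⋈[f=c] S) → 3
  π[x,z,c,f]((R ⋈[f=c] S)) → 3
  σ[f<4](π[x,z,c,f]((R ⋈[f=c] S))) → 3

== RESULT ==
x | z | c | f
q | p | 1 | 1
s | p | 1 | 1
t | s | 2 | 2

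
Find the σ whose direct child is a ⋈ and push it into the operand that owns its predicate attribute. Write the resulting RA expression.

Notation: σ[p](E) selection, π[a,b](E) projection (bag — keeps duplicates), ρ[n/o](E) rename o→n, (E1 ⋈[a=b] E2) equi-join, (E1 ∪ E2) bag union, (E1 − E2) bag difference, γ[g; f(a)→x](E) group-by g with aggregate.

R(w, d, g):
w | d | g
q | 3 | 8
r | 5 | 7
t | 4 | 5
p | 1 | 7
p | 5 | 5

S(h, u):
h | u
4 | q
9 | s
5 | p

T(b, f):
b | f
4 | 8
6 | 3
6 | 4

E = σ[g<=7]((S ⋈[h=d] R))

σ filters on g, owned by the right side.
E' = (S ⋈[h=d] σ[g<=7](R))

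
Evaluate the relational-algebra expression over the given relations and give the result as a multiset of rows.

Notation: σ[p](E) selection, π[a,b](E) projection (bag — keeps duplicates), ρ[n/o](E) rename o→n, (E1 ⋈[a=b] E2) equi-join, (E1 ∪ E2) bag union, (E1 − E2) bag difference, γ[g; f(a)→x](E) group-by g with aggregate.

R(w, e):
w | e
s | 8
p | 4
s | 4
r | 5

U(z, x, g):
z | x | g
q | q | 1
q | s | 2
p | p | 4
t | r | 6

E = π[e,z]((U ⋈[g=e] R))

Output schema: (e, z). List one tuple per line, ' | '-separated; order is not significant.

Stepwise |·|:
  U → 4
  R → 4
  (U ⋈[g=e] R) → 2
  π[e,z]((U ⋈[g=e] R)) → 2

== RESULT ==
e | z
4 | p
4 | p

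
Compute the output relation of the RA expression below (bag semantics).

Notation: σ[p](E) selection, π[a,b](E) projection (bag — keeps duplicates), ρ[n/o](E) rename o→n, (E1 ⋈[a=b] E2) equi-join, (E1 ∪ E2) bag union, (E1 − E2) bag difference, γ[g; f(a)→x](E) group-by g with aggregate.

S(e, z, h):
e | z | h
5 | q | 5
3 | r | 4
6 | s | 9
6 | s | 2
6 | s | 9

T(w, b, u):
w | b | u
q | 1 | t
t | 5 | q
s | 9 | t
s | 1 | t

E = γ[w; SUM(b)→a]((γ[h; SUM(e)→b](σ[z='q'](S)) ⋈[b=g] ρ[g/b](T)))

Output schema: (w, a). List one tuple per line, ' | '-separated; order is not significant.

Row counts bottom-up:
  S → 5
  σ[z='q'](S) → 1
  γ[h; SUM(e)→b](σ[z='q'](S)) → 1
  T → 4
  ρ[g/b](T) → 4
  (γ[h; SUM(e)→b](σ[z='q'](S)) ⋈[b=g] ρ[g/b](T)) → 1
  γ[w; SUM(b)→a]((γ[h; SUM(e)→b](σ[z='q'](S)) ⋈[b=g] ρ[g/b](T))) → 1

== RESULT ==
w | a
t | 5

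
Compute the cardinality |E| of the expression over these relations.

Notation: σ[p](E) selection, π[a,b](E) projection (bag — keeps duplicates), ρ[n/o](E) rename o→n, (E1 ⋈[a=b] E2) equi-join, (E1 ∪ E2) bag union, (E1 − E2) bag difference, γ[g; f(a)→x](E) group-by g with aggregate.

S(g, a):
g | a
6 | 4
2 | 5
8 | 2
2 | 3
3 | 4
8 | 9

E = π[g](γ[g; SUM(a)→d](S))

Row counts bottom-up:
  S → 6
  γ[g; SUM(a)→d](S) → 4
  π[g](γ[g; SUM(a)→d](S)) → 4

|E| = 4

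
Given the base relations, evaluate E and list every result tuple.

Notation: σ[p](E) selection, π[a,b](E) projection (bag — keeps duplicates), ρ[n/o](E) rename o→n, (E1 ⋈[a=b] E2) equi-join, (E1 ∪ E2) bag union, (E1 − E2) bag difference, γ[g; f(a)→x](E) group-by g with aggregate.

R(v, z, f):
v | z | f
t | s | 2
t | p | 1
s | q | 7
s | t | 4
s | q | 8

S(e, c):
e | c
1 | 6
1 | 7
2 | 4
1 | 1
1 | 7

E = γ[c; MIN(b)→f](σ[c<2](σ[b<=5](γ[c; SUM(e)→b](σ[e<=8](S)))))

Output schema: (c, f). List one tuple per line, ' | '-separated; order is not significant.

Per-node cardinality:
  S → 5
  σ[e<=8](S) → 5
  γ[c; SUM(e)→b](σ[e<=8](S)) → 4
  σ[b<=5](γ[c; SUM(e)→b](σ[e<=8](S))) → 4
  σ[c<2](σ[b<=5](γ[c; SUM(e)→b](σ[e<=8](S)))) → 1
  γ[c; MIN(b)→f](σ[c<2](σ[b<=5](γ[c; SUM(e)→b](σ[e<=8](S))))) → 1

== RESULT ==
c | f
1 | 1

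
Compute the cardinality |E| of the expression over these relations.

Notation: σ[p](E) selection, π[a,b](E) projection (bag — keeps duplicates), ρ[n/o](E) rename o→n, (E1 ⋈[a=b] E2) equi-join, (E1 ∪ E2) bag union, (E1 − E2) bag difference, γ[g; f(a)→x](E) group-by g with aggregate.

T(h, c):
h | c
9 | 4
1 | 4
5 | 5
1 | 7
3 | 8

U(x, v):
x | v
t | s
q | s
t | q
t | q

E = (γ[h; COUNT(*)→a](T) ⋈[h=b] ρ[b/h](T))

Row counts bottom-up:
  T → 5
  γ[h; COUNT(*)→a](T) → 4
  T → 5
  ρ[b/h](T) → 5
  (γ[h; COUNT(*)→a](T) ⋈[h=b] ρ[b/h](T)) → 5

|E| = 5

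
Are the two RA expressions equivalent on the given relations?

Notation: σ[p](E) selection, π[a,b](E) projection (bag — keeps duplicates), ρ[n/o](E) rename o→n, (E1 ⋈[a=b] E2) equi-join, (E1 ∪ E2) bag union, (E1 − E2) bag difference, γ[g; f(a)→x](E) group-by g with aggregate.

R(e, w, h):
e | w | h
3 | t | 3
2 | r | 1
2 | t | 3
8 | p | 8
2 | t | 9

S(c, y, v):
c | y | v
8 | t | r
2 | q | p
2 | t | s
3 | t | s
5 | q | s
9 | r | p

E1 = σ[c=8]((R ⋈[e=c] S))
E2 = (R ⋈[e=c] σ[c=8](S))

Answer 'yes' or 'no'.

E1 row counts bottom-up:
  R → 5
  S → 6
  (R ⋈[e=c] S) → 8
  σ[c=8]((R ⋈[e=c] S)) → 1
E2 row counts bottom-up:
  R → 5
  S → 6
  σ[c=8](S) → 1
  (R ⋈[e=c] σ[c=8](S)) → 1

E1 and E2 produce the same multiset:
e | w | h | c | y | v
8 | p | 8 | 8 | t | r

yes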